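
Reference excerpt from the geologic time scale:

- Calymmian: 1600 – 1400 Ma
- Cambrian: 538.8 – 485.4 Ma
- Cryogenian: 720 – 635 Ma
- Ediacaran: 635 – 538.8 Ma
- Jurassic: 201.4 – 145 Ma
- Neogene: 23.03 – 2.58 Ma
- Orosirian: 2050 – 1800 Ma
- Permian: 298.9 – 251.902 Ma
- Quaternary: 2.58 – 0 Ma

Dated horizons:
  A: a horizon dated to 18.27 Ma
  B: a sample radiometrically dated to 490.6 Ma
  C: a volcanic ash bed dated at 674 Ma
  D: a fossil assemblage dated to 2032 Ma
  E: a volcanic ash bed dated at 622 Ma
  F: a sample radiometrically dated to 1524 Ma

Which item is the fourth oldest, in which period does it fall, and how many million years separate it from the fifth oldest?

Sorted oldest-first by Ma: D (2032), F (1524), C (674), E (622), B (490.6), A (18.27).
The fourth oldest is E at 622 Ma, which lies in 635–538.8 Ma: the Ediacaran.
The fifth oldest is B at 490.6 Ma; separation = |622 − 490.6| = 131.4 Myr.

E, in the Ediacaran; 131.4 million years to B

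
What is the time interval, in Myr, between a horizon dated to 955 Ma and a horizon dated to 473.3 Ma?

955 − 473.3 = 481.7 million years.

481.7 million years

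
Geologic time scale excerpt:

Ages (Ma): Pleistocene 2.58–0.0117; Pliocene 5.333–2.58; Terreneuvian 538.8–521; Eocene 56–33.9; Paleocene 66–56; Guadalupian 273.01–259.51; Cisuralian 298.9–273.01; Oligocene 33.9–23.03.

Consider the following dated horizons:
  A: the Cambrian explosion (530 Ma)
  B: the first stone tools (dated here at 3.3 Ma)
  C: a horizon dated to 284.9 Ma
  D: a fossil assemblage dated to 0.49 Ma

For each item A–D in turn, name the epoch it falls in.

A — Terreneuvian; B — Pliocene; C — Cisuralian; D — Pleistocene

Match each age against the start–end ranges in the excerpt: A = 530 Ma → Terreneuvian (538.8–521); B = 3.3 Ma → Pliocene (5.333–2.58); C = 284.9 Ma → Cisuralian (298.9–273.01); D = 0.49 Ma → Pleistocene (2.58–0.0117).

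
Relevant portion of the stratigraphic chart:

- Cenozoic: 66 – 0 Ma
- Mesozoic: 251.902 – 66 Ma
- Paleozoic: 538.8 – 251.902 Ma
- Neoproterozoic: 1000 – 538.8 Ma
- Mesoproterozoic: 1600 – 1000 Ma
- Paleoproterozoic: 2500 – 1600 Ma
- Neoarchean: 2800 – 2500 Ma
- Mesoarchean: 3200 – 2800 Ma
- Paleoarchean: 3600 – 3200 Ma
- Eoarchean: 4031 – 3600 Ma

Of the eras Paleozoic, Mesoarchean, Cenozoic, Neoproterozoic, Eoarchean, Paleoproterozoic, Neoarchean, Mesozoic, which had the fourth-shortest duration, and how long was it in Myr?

Durations: Paleozoic 286.898; Mesoarchean 400; Cenozoic 66; Neoproterozoic 461.2; Eoarchean 431; Paleoproterozoic 900; Neoarchean 300; Mesozoic 185.902 Myr.
Sorted shortest-first: Cenozoic (66), Mesozoic (185.902), Paleozoic (286.898), Neoarchean (300), Mesoarchean (400), Eoarchean (431), Neoproterozoic (461.2), Paleoproterozoic (900).
The fourth shortest is Neoarchean at 300 Myr.

Neoarchean, 300 million years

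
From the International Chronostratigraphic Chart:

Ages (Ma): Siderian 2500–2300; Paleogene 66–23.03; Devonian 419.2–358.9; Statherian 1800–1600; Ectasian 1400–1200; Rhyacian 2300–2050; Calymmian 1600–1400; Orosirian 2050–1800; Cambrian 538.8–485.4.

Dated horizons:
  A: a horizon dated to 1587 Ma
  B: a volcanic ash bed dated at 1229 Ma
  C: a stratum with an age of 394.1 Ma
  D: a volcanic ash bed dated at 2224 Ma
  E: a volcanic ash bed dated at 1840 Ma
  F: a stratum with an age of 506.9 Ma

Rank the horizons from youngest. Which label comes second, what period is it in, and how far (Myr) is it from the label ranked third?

F, in the Cambrian; 722.1 million years to B

Smaller Ma means younger, so youngest first: C 394.1 < F 506.9 < B 1229 < A 1587 < E 1840 < D 2224.
Counting 2 along gives F (506.9 Ma); the excerpt puts that inside the Cambrian, 538.8–485.4 Ma.
Next in line is B (1229 Ma), and 1229 − 506.9 = 722.1 Myr.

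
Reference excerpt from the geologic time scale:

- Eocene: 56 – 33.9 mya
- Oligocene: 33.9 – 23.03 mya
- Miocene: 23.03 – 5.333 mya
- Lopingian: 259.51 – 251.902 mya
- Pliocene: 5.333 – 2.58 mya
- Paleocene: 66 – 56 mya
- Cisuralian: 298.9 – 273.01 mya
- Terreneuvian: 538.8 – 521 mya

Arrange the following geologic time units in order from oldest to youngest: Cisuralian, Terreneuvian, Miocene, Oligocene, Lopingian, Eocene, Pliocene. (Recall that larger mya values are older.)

Terreneuvian, Cisuralian, Lopingian, Eocene, Oligocene, Miocene, Pliocene

Read off each span (Ma): Cisuralian 298.9–273.01; Terreneuvian 538.8–521; Miocene 23.03–5.333; Oligocene 33.9–23.03; Lopingian 259.51–251.902; Eocene 56–33.9; Pliocene 5.333–2.58.
Larger Ma is older, so oldest→youngest is Terreneuvian, Cisuralian, Lopingian, Eocene, Oligocene, Miocene, Pliocene.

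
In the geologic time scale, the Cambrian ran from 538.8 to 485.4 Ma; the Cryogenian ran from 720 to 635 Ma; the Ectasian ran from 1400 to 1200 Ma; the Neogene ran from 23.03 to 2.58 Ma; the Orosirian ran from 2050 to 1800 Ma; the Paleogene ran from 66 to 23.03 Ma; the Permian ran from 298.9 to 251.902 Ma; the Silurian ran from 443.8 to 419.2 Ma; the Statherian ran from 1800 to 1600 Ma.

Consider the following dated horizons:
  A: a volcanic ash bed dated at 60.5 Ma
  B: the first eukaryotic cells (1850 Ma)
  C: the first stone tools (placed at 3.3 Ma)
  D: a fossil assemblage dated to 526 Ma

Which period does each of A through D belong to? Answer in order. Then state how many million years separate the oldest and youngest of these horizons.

A: 60.5 Ma lies in 66–23.03 Ma, so Paleogene.
B: 1850 Ma lies in 2050–1800 Ma, so Orosirian.
C: 3.3 Ma lies in 23.03–2.58 Ma, so Neogene.
D: 526 Ma lies in 538.8–485.4 Ma, so Cambrian.
Oldest = 1850 Ma, youngest = 3.3 Ma → span 1846.7 Myr.

A — Paleogene; B — Orosirian; C — Neogene; D — Cambrian; span 1846.7 million years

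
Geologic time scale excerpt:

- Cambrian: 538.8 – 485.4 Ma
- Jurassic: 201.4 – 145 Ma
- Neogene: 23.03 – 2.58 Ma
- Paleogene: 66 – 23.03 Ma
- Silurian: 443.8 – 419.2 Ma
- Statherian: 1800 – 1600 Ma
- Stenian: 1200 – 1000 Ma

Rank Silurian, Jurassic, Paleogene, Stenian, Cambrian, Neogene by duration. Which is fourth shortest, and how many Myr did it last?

Cambrian, 53.4 million years

Durations: Silurian 24.6; Jurassic 56.4; Paleogene 42.97; Stenian 200; Cambrian 53.4; Neogene 20.45 Myr.
Sorted shortest-first: Neogene (20.45), Silurian (24.6), Paleogene (42.97), Cambrian (53.4), Jurassic (56.4), Stenian (200).
The fourth shortest is Cambrian at 53.4 Myr.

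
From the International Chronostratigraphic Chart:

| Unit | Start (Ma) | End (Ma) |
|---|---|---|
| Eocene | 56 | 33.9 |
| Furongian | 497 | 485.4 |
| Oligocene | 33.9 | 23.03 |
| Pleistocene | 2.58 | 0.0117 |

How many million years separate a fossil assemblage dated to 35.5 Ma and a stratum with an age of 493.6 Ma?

458.1 million years

493.6 − 35.5 = 458.1 million years.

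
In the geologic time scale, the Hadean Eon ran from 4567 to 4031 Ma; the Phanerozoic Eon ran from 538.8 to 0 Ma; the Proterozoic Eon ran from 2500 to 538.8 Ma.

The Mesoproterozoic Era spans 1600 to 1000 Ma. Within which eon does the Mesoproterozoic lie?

Proterozoic

The Mesoproterozoic (1600–1000 Ma) lies entirely within 2500–538.8 Ma, the Proterozoic Eon.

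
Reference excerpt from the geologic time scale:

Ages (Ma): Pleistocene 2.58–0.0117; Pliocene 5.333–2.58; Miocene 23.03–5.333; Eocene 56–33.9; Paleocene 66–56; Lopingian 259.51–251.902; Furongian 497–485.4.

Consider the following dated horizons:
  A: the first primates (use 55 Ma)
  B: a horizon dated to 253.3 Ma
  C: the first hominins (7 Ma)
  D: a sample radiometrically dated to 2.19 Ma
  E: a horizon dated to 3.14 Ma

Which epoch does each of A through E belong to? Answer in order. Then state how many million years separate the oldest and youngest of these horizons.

A — Eocene; B — Lopingian; C — Miocene; D — Pleistocene; E — Pliocene; span 251.11 million years

A: 55 Ma lies in 56–33.9 Ma, so Eocene.
B: 253.3 Ma lies in 259.51–251.902 Ma, so Lopingian.
C: 7 Ma lies in 23.03–5.333 Ma, so Miocene.
D: 2.19 Ma lies in 2.58–0.0117 Ma, so Pleistocene.
E: 3.14 Ma lies in 5.333–2.58 Ma, so Pliocene.
Oldest = 253.3 Ma, youngest = 2.19 Ma → span 251.11 Myr.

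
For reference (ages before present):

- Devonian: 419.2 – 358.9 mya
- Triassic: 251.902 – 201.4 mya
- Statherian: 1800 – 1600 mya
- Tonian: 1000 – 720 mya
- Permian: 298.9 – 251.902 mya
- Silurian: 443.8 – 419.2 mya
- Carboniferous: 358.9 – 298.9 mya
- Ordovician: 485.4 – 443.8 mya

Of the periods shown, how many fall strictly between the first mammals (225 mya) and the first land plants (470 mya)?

The older date is 470 Ma and the younger is 225 Ma.
Periods with start < 470 and end > 225 Ma: Silurian (443.8–419.2), Devonian (419.2–358.9), Carboniferous (358.9–298.9), Permian (298.9–251.902).
That is 4 complete periods.

4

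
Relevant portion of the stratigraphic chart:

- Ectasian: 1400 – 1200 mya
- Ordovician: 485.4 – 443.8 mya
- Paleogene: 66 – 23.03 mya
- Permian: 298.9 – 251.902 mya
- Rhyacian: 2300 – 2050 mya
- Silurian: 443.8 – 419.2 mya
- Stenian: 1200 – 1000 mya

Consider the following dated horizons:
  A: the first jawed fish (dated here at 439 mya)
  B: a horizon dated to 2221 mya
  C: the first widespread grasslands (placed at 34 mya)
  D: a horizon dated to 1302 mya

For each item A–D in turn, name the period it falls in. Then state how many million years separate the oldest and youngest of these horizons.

A: 439 Ma lies in 443.8–419.2 Ma, so Silurian.
B: 2221 Ma lies in 2300–2050 Ma, so Rhyacian.
C: 34 Ma lies in 66–23.03 Ma, so Paleogene.
D: 1302 Ma lies in 1400–1200 Ma, so Ectasian.
Oldest = 2221 Ma, youngest = 34 Ma → span 2187 Myr.

A — Silurian; B — Rhyacian; C — Paleogene; D — Ectasian; span 2187 million years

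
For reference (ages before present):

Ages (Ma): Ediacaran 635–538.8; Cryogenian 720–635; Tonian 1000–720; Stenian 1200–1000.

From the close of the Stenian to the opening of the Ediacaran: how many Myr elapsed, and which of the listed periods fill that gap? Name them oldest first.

365 million years; Tonian, Cryogenian

End of Stenian = 1000 Ma; start of Ediacaran = 635 Ma.
Gap = 1000 − 635 = 365 Myr.
Periods wholly inside 1000–635 Ma: Tonian (1000–720), Cryogenian (720–635).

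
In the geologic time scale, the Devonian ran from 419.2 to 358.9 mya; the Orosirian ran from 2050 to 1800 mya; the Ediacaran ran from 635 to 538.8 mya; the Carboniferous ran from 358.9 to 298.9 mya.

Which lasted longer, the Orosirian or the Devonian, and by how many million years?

Orosirian: 2050 − 1800 = 250 Myr.
Devonian: 419.2 − 358.9 = 60.3 Myr.
Difference: 250 − 60.3 = 189.7 Myr, so the Orosirian was longer.

Orosirian, by 189.7 million years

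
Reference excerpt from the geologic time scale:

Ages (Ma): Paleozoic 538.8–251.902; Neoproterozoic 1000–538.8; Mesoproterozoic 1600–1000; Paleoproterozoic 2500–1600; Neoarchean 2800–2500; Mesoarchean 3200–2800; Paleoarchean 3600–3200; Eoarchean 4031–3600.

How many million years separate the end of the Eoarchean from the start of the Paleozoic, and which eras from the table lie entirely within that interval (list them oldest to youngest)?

End of Eoarchean = 3600 Ma; start of Paleozoic = 538.8 Ma.
Gap = 3600 − 538.8 = 3061.2 Myr.
Eras wholly inside 3600–538.8 Ma: Paleoarchean (3600–3200), Mesoarchean (3200–2800), Neoarchean (2800–2500), Paleoproterozoic (2500–1600), Mesoproterozoic (1600–1000), Neoproterozoic (1000–538.8).

3061.2 million years; Paleoarchean, Mesoarchean, Neoarchean, Paleoproterozoic, Mesoproterozoic, Neoproterozoic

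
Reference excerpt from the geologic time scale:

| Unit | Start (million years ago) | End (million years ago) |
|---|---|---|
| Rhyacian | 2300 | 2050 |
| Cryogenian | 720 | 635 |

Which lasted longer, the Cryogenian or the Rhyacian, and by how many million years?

Cryogenian: 720 − 635 = 85 Myr.
Rhyacian: 2300 − 2050 = 250 Myr.
Difference: 250 − 85 = 165 Myr, so the Rhyacian was longer.

Rhyacian, by 165 million years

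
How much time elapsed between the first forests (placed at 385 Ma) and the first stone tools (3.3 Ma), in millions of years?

381.7 million years

385 − 3.3 = 381.7 million years.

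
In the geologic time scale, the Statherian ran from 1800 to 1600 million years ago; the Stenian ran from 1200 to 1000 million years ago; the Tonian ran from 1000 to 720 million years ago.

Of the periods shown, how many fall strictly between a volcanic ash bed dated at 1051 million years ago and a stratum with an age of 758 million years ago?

Checking each listed span, none has both start < 1051 Ma and end > 758 Ma — every period straddles one of the two dates or lies outside them — so the count is 0.

0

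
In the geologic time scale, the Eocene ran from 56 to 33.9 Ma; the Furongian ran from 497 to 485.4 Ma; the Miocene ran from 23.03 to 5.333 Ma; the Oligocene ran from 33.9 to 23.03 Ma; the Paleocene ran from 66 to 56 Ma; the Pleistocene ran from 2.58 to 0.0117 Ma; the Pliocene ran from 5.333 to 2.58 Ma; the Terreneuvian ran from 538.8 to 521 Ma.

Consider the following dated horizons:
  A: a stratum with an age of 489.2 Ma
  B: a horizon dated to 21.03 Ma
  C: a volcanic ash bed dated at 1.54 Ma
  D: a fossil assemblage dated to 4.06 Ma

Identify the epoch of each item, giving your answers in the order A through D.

A — Furongian; B — Miocene; C — Pleistocene; D — Pliocene

Match each age against the start–end ranges in the excerpt: A = 489.2 Ma → Furongian (497–485.4); B = 21.03 Ma → Miocene (23.03–5.333); C = 1.54 Ma → Pleistocene (2.58–0.0117); D = 4.06 Ma → Pliocene (5.333–2.58).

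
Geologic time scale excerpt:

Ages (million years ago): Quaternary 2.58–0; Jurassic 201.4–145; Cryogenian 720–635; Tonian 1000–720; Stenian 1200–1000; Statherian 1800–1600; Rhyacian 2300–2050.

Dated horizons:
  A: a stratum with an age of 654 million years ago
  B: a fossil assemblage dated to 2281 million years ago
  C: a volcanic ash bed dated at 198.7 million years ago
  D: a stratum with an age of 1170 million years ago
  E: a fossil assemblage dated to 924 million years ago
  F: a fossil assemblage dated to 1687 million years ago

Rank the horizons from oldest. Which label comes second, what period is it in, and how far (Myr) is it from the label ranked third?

F, in the Statherian; 517 million years to D

Larger Ma means older, so oldest first: B 2281 > F 1687 > D 1170 > E 924 > A 654 > C 198.7.
Counting 2 along gives F (1687 Ma); the excerpt puts that inside the Statherian, 1800–1600 Ma.
Next in line is D (1170 Ma), and 1687 − 1170 = 517 Myr.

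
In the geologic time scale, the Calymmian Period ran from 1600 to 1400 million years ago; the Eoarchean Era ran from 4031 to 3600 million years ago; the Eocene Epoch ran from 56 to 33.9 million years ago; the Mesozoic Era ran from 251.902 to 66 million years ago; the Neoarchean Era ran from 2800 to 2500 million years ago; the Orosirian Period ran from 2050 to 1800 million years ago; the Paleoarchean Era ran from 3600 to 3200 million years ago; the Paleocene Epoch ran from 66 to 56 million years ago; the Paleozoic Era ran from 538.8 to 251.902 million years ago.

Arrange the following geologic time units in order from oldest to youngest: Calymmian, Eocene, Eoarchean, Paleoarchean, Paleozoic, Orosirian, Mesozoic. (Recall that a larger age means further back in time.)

Eoarchean, then Paleoarchean, then Orosirian, then Calymmian, then Paleozoic, then Mesozoic, then Eocene

Sorting by start age (descending Ma, since larger Ma = older): Eoarchean began 4031, Paleoarchean began 3600, Orosirian began 2050, Calymmian began 1600, Paleozoic began 538.8, Mesozoic began 251.902, Eocene began 56.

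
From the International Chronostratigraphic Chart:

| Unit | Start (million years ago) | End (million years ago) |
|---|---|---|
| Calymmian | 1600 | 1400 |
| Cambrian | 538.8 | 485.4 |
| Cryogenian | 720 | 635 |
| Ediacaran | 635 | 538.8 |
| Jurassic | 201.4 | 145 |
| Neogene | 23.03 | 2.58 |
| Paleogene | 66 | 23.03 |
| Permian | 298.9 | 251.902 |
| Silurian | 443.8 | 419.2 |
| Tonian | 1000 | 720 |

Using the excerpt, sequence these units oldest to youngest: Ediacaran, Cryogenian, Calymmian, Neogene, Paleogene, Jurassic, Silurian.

Sorting by start age (descending Ma, since larger Ma = older): Calymmian began 1600, Cryogenian began 720, Ediacaran began 635, Silurian began 443.8, Jurassic began 201.4, Paleogene began 66, Neogene began 23.03.

Calymmian, Cryogenian, Ediacaran, Silurian, Jurassic, Paleogene, Neogene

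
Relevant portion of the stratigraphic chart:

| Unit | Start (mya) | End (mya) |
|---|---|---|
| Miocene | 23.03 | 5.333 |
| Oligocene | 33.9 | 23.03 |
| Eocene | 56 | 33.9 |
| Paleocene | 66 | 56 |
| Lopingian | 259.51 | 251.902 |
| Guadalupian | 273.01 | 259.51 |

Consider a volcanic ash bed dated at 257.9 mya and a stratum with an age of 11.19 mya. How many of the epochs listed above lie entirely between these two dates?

257.9 Ma sits inside the Lopingian (259.51–251.902) and 11.19 Ma inside the Miocene (23.03–5.333); neither of those is wholly between the two dates.
The listed epochs lying completely between them are Paleocene, Eocene, Oligocene — 3 in all.

3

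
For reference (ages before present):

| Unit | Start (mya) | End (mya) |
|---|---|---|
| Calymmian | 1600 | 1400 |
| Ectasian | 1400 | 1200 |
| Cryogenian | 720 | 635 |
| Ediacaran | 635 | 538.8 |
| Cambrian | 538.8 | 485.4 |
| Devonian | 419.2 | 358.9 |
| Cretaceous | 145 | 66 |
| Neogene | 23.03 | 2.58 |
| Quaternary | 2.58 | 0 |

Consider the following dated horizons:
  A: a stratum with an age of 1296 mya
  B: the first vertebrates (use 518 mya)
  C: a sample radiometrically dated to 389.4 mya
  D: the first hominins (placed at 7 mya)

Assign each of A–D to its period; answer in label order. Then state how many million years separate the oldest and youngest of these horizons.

A — Ectasian; B — Cambrian; C — Devonian; D — Neogene; span 1289 million years

Match each age against the start–end ranges in the excerpt: A = 1296 Ma → Ectasian (1400–1200); B = 518 Ma → Cambrian (538.8–485.4); C = 389.4 Ma → Devonian (419.2–358.9); D = 7 Ma → Neogene (23.03–2.58).
The largest age is 1296 Ma and the smallest is 7 Ma; their difference is 1289 Myr.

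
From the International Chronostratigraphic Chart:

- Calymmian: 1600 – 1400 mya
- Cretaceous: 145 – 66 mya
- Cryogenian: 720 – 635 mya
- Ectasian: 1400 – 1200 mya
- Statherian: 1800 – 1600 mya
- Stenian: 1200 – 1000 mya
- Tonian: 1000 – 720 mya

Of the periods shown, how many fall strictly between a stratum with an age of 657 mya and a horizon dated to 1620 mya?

4

The older date is 1620 Ma and the younger is 657 Ma.
Periods with start < 1620 and end > 657 Ma: Calymmian (1600–1400), Ectasian (1400–1200), Stenian (1200–1000), Tonian (1000–720).
That is 4 complete periods.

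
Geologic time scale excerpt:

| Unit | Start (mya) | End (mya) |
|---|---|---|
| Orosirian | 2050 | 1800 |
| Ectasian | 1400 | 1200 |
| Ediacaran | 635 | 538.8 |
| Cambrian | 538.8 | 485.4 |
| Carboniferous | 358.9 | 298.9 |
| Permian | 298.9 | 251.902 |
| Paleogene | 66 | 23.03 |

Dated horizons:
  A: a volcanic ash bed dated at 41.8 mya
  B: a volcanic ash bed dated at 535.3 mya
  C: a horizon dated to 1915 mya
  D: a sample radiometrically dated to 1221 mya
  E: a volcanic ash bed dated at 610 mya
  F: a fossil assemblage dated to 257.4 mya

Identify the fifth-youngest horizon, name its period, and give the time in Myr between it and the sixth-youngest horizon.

Sorted youngest-first by Ma: A (41.8), F (257.4), B (535.3), E (610), D (1221), C (1915).
The fifth youngest is D at 1221 Ma, which lies in 1400–1200 Ma: the Ectasian.
The sixth youngest is C at 1915 Ma; separation = |1221 − 1915| = 694 Myr.

D, in the Ectasian; 694 million years to C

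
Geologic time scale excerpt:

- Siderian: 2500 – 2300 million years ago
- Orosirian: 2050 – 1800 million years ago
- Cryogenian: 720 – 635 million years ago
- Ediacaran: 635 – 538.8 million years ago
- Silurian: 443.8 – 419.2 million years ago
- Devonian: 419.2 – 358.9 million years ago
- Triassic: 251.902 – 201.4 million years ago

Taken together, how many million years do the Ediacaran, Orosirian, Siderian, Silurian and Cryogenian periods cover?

Each duration: Ediacaran = 96.2; Orosirian = 250; Siderian = 200; Silurian = 24.6; Cryogenian = 85.
Sum: 96.2 + 250 + 200 + 24.6 + 85 = 655.8 Myr.

655.8 million years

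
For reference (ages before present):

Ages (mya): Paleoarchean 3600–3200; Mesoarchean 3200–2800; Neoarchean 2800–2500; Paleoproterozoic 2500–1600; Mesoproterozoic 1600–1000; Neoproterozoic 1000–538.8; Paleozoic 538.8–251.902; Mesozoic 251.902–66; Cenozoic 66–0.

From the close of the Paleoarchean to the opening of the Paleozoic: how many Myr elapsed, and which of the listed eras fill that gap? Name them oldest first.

2661.2 million years; Mesoarchean, Neoarchean, Paleoproterozoic, Mesoproterozoic, Neoproterozoic

End of Paleoarchean = 3200 Ma; start of Paleozoic = 538.8 Ma.
Gap = 3200 − 538.8 = 2661.2 Myr.
Eras wholly inside 3200–538.8 Ma: Mesoarchean (3200–2800), Neoarchean (2800–2500), Paleoproterozoic (2500–1600), Mesoproterozoic (1600–1000), Neoproterozoic (1000–538.8).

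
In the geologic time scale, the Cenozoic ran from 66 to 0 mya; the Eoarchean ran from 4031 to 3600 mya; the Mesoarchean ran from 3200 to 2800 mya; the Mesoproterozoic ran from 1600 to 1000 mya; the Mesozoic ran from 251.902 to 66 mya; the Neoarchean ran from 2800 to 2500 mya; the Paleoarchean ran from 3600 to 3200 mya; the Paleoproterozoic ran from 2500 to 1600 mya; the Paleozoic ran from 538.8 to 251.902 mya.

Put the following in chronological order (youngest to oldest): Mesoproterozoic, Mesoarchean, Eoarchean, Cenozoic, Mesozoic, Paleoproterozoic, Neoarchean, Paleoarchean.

Read off each span (Ma): Mesoproterozoic 1600–1000; Mesoarchean 3200–2800; Eoarchean 4031–3600; Cenozoic 66–0; Mesozoic 251.902–66; Paleoproterozoic 2500–1600; Neoarchean 2800–2500; Paleoarchean 3600–3200.
Larger Ma is older, so oldest→youngest is Eoarchean, Paleoarchean, Mesoarchean, Neoarchean, Paleoproterozoic, Mesoproterozoic, Mesozoic, Cenozoic; reverse it for youngest→oldest.

Cenozoic → Mesozoic → Mesoproterozoic → Paleoproterozoic → Neoarchean → Mesoarchean → Paleoarchean → Eoarchean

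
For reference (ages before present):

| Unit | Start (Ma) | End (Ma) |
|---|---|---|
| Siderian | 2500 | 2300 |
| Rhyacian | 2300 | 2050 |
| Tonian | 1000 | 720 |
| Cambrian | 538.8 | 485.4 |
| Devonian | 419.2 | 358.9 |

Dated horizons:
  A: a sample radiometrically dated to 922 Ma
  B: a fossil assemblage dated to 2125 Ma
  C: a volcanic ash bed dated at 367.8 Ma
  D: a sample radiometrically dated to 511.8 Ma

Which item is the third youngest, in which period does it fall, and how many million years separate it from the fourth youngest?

A, in the Tonian; 1203 million years to B

Smaller Ma means younger, so youngest first: C 367.8 < D 511.8 < A 922 < B 2125.
Counting 3 along gives A (922 Ma); the excerpt puts that inside the Tonian, 1000–720 Ma.
Next in line is B (2125 Ma), and 2125 − 922 = 1203 Myr.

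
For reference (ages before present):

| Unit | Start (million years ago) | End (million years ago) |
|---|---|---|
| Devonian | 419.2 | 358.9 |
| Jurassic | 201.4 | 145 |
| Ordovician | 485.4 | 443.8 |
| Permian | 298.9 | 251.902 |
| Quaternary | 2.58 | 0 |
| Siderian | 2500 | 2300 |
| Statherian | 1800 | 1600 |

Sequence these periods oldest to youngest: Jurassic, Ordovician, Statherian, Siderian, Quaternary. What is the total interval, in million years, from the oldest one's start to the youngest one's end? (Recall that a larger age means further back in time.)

From the excerpt: Jurassic 201.4–145; Ordovician 485.4–443.8; Statherian 1800–1600; Siderian 2500–2300; Quaternary 2.58–0 (Ma).
Larger Ma is earlier, so the oldest is Siderian and the youngest is Quaternary; oldest to youngest: Siderian, Statherian, Ordovician, Jurassic, Quaternary.
Oldest start 2500 minus youngest end 0 gives 2500 Myr overall.

Siderian, Statherian, Ordovician, Jurassic, Quaternary; total span 2500 Myr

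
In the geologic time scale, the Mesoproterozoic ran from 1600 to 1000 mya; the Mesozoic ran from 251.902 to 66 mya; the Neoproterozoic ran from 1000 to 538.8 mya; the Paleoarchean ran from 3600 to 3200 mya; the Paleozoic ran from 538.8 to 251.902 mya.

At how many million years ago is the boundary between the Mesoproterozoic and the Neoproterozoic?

The Mesoproterozoic ends and the Neoproterozoic begins at 1000 mya.

1000 mya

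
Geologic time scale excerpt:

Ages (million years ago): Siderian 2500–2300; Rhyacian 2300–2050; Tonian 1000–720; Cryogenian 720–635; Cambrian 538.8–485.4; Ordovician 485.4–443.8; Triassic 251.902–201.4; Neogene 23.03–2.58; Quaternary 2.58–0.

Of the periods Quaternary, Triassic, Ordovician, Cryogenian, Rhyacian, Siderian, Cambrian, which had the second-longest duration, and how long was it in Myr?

Siderian, 200 million years

Start − end for each: Quaternary 2.58 − 0 = 2.58; Triassic 251.902 − 201.4 = 50.502; Ordovician 485.4 − 443.8 = 41.6; Cryogenian 720 − 635 = 85; Rhyacian 2300 − 2050 = 250; Siderian 2500 − 2300 = 200; Cambrian 538.8 − 485.4 = 53.4.
Ranking these from longest: Rhyacian > Siderian > Cryogenian > Cambrian > Triassic > Ordovician > Quaternary.
Position 2 in that ranking is Siderian, which lasted 200 Myr.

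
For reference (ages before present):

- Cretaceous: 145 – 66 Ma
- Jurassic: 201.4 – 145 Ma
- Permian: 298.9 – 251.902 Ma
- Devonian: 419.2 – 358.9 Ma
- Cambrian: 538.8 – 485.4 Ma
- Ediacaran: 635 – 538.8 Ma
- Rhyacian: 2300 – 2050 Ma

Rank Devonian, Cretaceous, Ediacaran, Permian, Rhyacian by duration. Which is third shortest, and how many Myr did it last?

Cretaceous, 79 million years

Start − end for each: Devonian 419.2 − 358.9 = 60.3; Cretaceous 145 − 66 = 79; Ediacaran 635 − 538.8 = 96.2; Permian 298.9 − 251.902 = 46.998; Rhyacian 2300 − 2050 = 250.
Ranking these from shortest: Permian < Devonian < Cretaceous < Ediacaran < Rhyacian.
Position 3 in that ranking is Cretaceous, which lasted 79 Myr.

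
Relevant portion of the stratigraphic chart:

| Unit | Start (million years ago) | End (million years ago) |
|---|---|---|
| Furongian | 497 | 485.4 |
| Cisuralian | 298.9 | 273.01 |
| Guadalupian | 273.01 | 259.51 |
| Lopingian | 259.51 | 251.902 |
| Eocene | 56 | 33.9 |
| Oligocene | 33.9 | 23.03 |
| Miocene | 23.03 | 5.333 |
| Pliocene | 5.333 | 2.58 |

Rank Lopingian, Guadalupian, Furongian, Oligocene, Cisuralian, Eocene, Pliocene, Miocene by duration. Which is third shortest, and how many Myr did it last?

Oligocene, 10.87 million years

Start − end for each: Lopingian 259.51 − 251.902 = 7.608; Guadalupian 273.01 − 259.51 = 13.5; Furongian 497 − 485.4 = 11.6; Oligocene 33.9 − 23.03 = 10.87; Cisuralian 298.9 − 273.01 = 25.89; Eocene 56 − 33.9 = 22.1; Pliocene 5.333 − 2.58 = 2.753; Miocene 23.03 − 5.333 = 17.697.
Ranking these from shortest: Pliocene < Lopingian < Oligocene < Furongian < Guadalupian < Miocene < Eocene < Cisuralian.
Position 3 in that ranking is Oligocene, which lasted 10.87 Myr.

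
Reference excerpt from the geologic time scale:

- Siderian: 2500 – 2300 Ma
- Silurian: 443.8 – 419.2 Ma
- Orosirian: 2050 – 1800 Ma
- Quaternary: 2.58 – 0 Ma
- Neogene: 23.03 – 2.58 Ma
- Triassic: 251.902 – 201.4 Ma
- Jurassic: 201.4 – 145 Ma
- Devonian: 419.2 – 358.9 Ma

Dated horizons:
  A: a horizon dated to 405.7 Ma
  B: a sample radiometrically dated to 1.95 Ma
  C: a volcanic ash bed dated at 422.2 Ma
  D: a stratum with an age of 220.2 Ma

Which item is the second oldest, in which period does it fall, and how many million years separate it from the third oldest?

Larger Ma means older, so oldest first: C 422.2 > A 405.7 > D 220.2 > B 1.95.
Counting 2 along gives A (405.7 Ma); the excerpt puts that inside the Devonian, 419.2–358.9 Ma.
Next in line is D (220.2 Ma), and 405.7 − 220.2 = 185.5 Myr.

A, in the Devonian; 185.5 million years to D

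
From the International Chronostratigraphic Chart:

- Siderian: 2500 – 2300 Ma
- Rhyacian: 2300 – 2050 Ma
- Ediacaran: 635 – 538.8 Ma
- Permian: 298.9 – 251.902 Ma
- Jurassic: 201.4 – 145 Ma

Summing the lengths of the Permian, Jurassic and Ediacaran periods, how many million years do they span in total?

199.598 million years

Each duration: Permian = 46.998; Jurassic = 56.4; Ediacaran = 96.2.
Sum: 46.998 + 56.4 + 96.2 = 199.598 Myr.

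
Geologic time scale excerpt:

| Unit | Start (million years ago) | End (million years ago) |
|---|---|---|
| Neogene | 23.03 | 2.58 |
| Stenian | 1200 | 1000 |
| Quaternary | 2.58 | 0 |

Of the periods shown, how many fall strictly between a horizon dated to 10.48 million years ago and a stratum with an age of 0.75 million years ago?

Checking each listed span, none has both start < 10.48 Ma and end > 0.75 Ma — every period straddles one of the two dates or lies outside them — so the count is 0.

0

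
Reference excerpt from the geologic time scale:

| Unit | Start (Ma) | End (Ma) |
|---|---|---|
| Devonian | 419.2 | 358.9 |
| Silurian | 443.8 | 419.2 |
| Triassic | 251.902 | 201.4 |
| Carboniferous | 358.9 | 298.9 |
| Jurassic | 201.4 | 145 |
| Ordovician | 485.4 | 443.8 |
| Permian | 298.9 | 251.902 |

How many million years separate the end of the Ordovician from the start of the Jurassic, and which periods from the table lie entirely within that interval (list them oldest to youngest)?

242.4 million years; Silurian, Devonian, Carboniferous, Permian, Triassic

The Ordovician closes at 443.8 Ma and the Jurassic opens at 201.4 Ma, so the interval is 443.8 − 201.4 = 242.4 Myr.
A period fits inside if it starts at or after 443.8 Ma and ends at or before 201.4 Ma; oldest first that gives Silurian, Devonian, Carboniferous, Permian, Triassic.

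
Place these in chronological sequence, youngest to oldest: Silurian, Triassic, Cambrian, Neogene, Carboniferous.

Neogene → Triassic → Carboniferous → Silurian → Cambrian

Era membership (oldest first within each) — Paleozoic: Cambrian, Silurian, Carboniferous; Mesozoic: Triassic; Cenozoic: Neogene. Paleozoic precedes Mesozoic, which precedes Cenozoic. Concatenating the groups in that era order and then reversing gives youngest to oldest.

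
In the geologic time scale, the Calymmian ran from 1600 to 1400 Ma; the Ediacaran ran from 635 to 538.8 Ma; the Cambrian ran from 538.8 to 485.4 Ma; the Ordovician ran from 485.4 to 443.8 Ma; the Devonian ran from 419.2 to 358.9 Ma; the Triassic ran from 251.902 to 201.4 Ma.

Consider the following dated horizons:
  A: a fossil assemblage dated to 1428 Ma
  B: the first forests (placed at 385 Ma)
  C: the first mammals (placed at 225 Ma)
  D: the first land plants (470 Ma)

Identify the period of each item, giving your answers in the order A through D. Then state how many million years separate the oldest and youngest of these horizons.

Match each age against the start–end ranges in the excerpt: A = 1428 Ma → Calymmian (1600–1400); B = 385 Ma → Devonian (419.2–358.9); C = 225 Ma → Triassic (251.902–201.4); D = 470 Ma → Ordovician (485.4–443.8).
The largest age is 1428 Ma and the smallest is 225 Ma; their difference is 1203 Myr.

A — Calymmian; B — Devonian; C — Triassic; D — Ordovician; span 1203 million years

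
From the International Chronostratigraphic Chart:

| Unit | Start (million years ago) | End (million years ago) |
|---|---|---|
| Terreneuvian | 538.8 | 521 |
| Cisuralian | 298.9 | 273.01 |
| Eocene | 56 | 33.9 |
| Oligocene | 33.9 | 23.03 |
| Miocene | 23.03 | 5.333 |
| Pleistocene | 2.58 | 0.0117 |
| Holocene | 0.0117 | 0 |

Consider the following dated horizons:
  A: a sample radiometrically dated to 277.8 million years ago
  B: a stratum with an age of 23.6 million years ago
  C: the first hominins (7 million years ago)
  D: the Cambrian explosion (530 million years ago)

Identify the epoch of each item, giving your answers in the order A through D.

A — Cisuralian; B — Oligocene; C — Miocene; D — Terreneuvian

A: 277.8 Ma lies in 298.9–273.01 Ma, so Cisuralian.
B: 23.6 Ma lies in 33.9–23.03 Ma, so Oligocene.
C: 7 Ma lies in 23.03–5.333 Ma, so Miocene.
D: 530 Ma lies in 538.8–521 Ma, so Terreneuvian.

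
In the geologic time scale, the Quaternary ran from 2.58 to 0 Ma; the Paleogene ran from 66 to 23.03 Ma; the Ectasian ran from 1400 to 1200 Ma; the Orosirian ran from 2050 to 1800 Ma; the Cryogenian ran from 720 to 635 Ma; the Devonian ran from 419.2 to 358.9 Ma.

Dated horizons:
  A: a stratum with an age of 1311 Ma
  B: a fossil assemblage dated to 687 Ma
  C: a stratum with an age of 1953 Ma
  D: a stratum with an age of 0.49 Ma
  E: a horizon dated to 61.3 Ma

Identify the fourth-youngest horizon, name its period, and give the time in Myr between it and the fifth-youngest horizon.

Smaller Ma means younger, so youngest first: D 0.49 < E 61.3 < B 687 < A 1311 < C 1953.
Counting 4 along gives A (1311 Ma); the excerpt puts that inside the Ectasian, 1400–1200 Ma.
Next in line is C (1953 Ma), and 1953 − 1311 = 642 Myr.

A, in the Ectasian; 642 million years to C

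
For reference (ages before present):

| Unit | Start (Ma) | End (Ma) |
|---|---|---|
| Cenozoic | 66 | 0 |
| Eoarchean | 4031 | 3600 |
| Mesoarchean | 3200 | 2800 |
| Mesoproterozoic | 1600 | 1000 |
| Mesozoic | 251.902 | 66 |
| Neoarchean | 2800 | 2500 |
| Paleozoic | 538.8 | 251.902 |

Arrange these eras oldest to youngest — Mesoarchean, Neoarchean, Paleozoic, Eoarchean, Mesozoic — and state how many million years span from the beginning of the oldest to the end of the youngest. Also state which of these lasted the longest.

Start ages (Ma): Eoarchean 4031, Mesoarchean 3200, Neoarchean 2800, Paleozoic 538.8, Mesozoic 251.902.
Ordered oldest to youngest: Eoarchean, Mesoarchean, Neoarchean, Paleozoic, Mesozoic.
Span = 4031 − 66 = 3965 Myr.
Durations: Eoarchean 431, Mesozoic 185.902, Neoarchean 300, Paleozoic 286.898, Mesoarchean 400 → longest is Eoarchean (431 Myr).

Eoarchean, Mesoarchean, Neoarchean, Paleozoic, Mesozoic; total span 3965 Myr; longest is Eoarchean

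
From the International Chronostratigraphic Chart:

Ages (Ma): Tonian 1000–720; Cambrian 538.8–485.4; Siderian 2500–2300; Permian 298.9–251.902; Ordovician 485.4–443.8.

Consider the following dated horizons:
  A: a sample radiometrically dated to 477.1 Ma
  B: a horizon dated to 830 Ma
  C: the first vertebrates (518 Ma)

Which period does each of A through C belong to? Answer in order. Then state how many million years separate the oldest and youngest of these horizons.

A — Ordovician; B — Tonian; C — Cambrian; span 352.9 million years

Match each age against the start–end ranges in the excerpt: A = 477.1 Ma → Ordovician (485.4–443.8); B = 830 Ma → Tonian (1000–720); C = 518 Ma → Cambrian (538.8–485.4).
The largest age is 830 Ma and the smallest is 477.1 Ma; their difference is 352.9 Myr.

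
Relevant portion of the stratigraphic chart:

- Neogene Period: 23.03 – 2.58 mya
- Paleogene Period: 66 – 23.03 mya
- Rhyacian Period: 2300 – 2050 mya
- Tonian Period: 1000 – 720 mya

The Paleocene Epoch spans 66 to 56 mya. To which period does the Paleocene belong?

Paleogene

The Paleocene (66–56 Ma) lies entirely within 66–23.03 Ma, the Paleogene Period.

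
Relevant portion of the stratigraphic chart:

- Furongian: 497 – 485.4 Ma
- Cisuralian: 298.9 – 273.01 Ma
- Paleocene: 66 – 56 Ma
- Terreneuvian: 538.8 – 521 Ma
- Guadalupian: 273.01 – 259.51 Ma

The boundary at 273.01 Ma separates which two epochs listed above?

Cisuralian and Guadalupian

The Cisuralian ends at 273.01 Ma and the Guadalupian begins at 273.01 Ma, so they share that boundary.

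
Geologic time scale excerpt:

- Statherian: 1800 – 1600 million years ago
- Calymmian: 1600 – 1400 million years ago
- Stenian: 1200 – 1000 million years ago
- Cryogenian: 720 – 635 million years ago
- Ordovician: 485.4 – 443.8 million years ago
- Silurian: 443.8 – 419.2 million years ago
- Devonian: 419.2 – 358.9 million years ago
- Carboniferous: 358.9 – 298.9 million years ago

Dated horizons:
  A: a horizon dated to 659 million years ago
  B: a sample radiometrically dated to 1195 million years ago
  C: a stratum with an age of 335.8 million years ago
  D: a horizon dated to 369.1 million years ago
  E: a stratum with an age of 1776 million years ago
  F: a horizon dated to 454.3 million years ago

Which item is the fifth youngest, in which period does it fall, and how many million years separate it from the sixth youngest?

B, in the Stenian; 581 million years to E

Smaller Ma means younger, so youngest first: C 335.8 < D 369.1 < F 454.3 < A 659 < B 1195 < E 1776.
Counting 5 along gives B (1195 Ma); the excerpt puts that inside the Stenian, 1200–1000 Ma.
Next in line is E (1776 Ma), and 1776 − 1195 = 581 Myr.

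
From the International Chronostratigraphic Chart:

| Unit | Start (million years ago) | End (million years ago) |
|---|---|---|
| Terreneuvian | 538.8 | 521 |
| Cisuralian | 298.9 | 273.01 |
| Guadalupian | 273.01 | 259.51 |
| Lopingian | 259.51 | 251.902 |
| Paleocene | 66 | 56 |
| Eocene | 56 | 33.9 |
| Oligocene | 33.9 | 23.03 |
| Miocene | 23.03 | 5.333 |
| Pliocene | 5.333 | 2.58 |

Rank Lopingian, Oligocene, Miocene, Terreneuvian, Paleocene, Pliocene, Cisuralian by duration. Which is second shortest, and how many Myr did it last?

Lopingian, 7.608 million years

Start − end for each: Lopingian 259.51 − 251.902 = 7.608; Oligocene 33.9 − 23.03 = 10.87; Miocene 23.03 − 5.333 = 17.697; Terreneuvian 538.8 − 521 = 17.8; Paleocene 66 − 56 = 10; Pliocene 5.333 − 2.58 = 2.753; Cisuralian 298.9 − 273.01 = 25.89.
Ranking these from shortest: Pliocene < Lopingian < Paleocene < Oligocene < Miocene < Terreneuvian < Cisuralian.
Position 2 in that ranking is Lopingian, which lasted 7.608 Myr.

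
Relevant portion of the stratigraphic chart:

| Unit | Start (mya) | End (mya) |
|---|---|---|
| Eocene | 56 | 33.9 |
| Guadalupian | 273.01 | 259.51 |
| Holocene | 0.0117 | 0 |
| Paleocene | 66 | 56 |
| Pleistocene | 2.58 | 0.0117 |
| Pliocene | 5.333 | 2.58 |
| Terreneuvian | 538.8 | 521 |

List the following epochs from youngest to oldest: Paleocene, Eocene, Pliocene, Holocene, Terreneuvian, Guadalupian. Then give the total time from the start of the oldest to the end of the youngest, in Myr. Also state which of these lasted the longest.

Start ages (Ma): Terreneuvian 538.8, Guadalupian 273.01, Paleocene 66, Eocene 56, Pliocene 5.333, Holocene 0.0117.
Ordered youngest to oldest: Holocene, Pliocene, Eocene, Paleocene, Guadalupian, Terreneuvian.
Span = 538.8 − 0 = 538.8 Myr.
Durations: Guadalupian 13.5, Eocene 22.1, Paleocene 10, Terreneuvian 17.8, Holocene 0.0117, Pliocene 2.753 → longest is Eocene (22.1 Myr).

Holocene → Pliocene → Eocene → Paleocene → Guadalupian → Terreneuvian; total span 538.8 Myr; longest is Eocene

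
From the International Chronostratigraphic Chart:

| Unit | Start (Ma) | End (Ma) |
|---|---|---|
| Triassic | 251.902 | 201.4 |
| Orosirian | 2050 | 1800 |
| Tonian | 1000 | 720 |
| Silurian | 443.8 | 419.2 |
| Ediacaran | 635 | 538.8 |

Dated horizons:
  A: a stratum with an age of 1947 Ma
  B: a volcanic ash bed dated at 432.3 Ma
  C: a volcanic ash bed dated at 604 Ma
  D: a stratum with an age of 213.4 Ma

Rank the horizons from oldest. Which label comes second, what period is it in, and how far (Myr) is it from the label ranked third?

C, in the Ediacaran; 171.7 million years to B

Larger Ma means older, so oldest first: A 1947 > C 604 > B 432.3 > D 213.4.
Counting 2 along gives C (604 Ma); the excerpt puts that inside the Ediacaran, 635–538.8 Ma.
Next in line is B (432.3 Ma), and 604 − 432.3 = 171.7 Myr.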